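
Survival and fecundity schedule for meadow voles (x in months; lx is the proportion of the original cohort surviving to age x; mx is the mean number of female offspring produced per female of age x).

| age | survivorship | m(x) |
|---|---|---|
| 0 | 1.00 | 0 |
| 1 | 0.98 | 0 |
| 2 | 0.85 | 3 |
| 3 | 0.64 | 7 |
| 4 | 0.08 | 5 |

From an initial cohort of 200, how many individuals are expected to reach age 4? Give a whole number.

16

Expected survivors = N0 · l_4 = 200 × 0.08 = 16 → 16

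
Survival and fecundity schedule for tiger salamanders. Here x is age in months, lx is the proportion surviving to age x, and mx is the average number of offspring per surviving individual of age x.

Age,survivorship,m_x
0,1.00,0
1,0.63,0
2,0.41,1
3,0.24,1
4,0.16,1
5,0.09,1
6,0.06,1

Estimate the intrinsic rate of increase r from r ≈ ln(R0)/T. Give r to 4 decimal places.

-0.0131

R0 = Σ lx·mx = 0 + 0 + 0.41 + 0.24 + 0.16 + 0.09 + 0.06 = 0.96
Σ x·lx·mx = 2.99; T = 2.99/0.96 = 3.11458…
r ≈ ln(R0)/T = ln(0.96)/3.11458… = -0.013107… → -0.0131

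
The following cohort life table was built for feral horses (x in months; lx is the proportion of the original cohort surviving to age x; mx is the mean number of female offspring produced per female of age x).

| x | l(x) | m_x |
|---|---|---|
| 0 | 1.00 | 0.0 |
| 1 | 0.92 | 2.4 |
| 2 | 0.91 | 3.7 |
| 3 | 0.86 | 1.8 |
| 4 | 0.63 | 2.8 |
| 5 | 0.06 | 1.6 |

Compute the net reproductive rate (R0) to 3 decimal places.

lx·mx by age: 0, 2.208, 3.367, 1.548, 1.764, 0.096
R0 = Σ lx·mx = 8.983 → 8.983

8.983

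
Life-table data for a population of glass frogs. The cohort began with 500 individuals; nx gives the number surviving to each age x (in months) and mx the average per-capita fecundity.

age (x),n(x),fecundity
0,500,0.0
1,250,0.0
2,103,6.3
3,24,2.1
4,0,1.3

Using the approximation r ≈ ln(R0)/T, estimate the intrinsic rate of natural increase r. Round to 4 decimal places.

0.1619

lx = nx/n0 = nx/500: 1, 0.5, 0.206, 0.048, 0
R0 = Σ lx·mx = 0 + 0 + 1.2978 + 0.1008 + 0 = 1.3986
Σ x·lx·mx = 2.898; T = 2.898/1.3986 = 2.07207…
r ≈ ln(R0)/T = ln(1.3986)/2.07207… = 0.161902… → 0.1619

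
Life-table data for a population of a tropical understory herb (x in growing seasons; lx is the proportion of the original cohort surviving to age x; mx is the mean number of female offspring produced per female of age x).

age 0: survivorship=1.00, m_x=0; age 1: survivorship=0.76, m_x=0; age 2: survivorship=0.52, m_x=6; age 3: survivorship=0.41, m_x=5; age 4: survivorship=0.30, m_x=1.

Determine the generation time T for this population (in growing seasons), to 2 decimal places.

2.48

lx·mx: 0, 0, 3.12, 2.05, 0.3 → R0 = 5.47
x·lx·mx: 0, 0, 6.24, 6.15, 1.2 → Σ = 13.59
T = 13.59 / 5.47 = 2.484461… → 2.48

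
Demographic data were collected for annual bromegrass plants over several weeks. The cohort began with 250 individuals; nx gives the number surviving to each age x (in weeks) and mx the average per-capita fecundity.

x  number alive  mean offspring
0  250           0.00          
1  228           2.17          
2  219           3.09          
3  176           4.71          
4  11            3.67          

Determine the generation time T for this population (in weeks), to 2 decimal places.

lx = nx/n0 = nx/250: 1, 0.912, 0.876, 0.704, 0.044
lx·mx: 0, 1.97904, 2.70684, 3.31584, 0.16148 → R0 = 8.1632
x·lx·mx: 0, 1.97904, 5.41368, 9.94752, 0.64592 → Σ = 17.98616
T = 17.98616 / 8.1632 = 2.203322… → 2.20

2.20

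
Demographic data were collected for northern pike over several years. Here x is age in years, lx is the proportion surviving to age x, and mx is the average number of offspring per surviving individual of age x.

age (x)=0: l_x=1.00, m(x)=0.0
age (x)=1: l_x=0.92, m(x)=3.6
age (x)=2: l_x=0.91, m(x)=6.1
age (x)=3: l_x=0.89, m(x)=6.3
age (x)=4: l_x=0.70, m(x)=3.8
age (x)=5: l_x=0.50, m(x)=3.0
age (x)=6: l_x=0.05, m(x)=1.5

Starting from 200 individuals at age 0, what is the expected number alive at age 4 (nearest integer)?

140

Expected survivors = N0 · l_4 = 200 × 0.70 = 140 → 140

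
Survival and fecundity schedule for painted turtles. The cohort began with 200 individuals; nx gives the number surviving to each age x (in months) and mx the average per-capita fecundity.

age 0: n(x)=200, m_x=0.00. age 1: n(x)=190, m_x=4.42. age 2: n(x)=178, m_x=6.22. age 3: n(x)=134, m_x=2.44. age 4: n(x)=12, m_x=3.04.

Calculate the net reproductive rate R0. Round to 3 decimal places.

lx = nx/n0 = nx/200: 1, 0.95, 0.89, 0.67, 0.06
lx·mx by age: 0, 4.199, 5.5358, 1.6348, 0.1824
R0 = Σ lx·mx = 11.552 → 11.552

11.552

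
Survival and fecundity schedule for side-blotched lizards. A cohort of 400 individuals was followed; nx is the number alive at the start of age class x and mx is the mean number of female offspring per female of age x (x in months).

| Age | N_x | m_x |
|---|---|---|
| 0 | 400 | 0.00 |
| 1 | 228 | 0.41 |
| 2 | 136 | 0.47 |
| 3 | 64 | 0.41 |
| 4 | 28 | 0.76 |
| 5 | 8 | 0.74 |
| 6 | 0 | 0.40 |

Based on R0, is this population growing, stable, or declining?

declining

lx = nx/n0 = nx/400: 1, 0.57, 0.34, 0.16, 0.07, 0.02, 0
R0 = Σ lx·mx = 0 + 0.2337 + 0.1598 + 0.0656 + 0.0532 + 0.0148 + 0 = 0.5271
R0 < 1, so the population is declining.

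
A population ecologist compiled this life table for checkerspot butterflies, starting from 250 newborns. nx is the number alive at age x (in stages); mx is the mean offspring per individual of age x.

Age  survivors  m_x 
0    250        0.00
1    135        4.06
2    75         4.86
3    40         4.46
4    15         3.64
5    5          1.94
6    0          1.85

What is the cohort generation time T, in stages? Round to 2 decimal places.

1.80

lx = nx/n0 = nx/250: 1, 0.54, 0.3, 0.16, 0.06, 0.02, 0
lx·mx: 0, 2.1924, 1.458, 0.7136, 0.2184, 0.0388, 0 → R0 = 4.6212
x·lx·mx: 0, 2.1924, 2.916, 2.1408, 0.8736, 0.194, 0 → Σ = 8.3168
T = 8.3168 / 4.6212 = 1.799706… → 1.80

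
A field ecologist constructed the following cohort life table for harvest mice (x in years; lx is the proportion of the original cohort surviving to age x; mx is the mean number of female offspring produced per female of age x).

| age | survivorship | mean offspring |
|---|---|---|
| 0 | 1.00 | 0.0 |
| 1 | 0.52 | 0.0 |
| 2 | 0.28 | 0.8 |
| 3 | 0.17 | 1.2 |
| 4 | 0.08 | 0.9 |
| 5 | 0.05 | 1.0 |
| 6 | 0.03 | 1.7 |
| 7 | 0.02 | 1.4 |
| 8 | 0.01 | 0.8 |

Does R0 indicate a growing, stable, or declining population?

declining

R0 = Σ lx·mx = 0 + 0 + 0.224 + 0.204 + 0.072 + 0.05 + 0.051 + 0.028 + 0.008 = 0.637
R0 < 1, so the population is declining.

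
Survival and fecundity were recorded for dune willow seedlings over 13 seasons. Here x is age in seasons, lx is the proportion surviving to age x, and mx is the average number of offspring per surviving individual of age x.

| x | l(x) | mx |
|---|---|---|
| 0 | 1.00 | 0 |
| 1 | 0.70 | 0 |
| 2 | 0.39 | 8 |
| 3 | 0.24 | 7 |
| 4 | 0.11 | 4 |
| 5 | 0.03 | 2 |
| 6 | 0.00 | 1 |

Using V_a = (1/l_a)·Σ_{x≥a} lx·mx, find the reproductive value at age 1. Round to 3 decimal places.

lx·mx for x ≥ 1: 0, 3.12, 1.68, 0.44, 0.06, 0 → sum = 5.3
V_1 = 5.3 / l_1 = 5.3 / 0.7 = 7.571429… → 7.571

7.571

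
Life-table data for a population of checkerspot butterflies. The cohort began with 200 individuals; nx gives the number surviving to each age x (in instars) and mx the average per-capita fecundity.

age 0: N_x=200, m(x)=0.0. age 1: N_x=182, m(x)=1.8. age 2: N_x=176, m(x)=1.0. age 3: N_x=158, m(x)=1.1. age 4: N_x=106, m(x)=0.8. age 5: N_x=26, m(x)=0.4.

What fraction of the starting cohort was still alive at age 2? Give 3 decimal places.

l_2 = n_2/n_0 = 176/200 = 0.88 → 0.880

0.880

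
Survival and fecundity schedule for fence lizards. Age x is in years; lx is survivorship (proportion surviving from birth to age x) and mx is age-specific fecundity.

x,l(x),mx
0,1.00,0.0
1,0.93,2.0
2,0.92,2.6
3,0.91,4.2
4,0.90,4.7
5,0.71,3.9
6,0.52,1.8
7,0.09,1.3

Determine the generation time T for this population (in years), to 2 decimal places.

3.43

lx·mx: 0, 1.86, 2.392, 3.822, 4.23, 2.769, 0.936, 0.117 → R0 = 16.126
x·lx·mx: 0, 1.86, 4.784, 11.466, 16.92, 13.845, 5.616, 0.819 → Σ = 55.31
T = 55.31 / 16.126 = 3.429865… → 3.43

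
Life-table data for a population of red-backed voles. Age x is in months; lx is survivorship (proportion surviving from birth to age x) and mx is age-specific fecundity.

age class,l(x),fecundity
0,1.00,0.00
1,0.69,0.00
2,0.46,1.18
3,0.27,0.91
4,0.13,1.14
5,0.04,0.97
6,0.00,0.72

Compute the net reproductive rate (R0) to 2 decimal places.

0.98

lx·mx by age: 0, 0, 0.5428, 0.2457, 0.1482, 0.0388, 0
R0 = Σ lx·mx = 0.9755 → 0.98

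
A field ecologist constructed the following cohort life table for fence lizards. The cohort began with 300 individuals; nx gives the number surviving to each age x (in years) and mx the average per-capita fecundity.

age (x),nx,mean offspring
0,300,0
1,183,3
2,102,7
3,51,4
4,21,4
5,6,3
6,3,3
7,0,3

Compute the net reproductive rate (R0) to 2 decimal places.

lx = nx/n0 = nx/300: 1, 0.61, 0.34, 0.17, 0.07, 0.02, 0.01, 0
lx·mx by age: 0, 1.83, 2.38, 0.68, 0.28, 0.06, 0.03, 0
R0 = Σ lx·mx = 5.26 → 5.26

5.26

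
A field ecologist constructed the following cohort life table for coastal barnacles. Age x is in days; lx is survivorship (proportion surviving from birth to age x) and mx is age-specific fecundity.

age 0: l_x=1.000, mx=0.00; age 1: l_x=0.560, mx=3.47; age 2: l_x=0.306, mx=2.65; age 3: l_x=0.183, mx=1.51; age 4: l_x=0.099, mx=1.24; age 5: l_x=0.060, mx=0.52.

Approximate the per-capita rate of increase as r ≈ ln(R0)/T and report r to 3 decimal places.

0.732

R0 = Σ lx·mx = 0 + 1.9432 + 0.8109 + 0.27633 + 0.12276 + 0.0312 = 3.18439
Σ x·lx·mx = 5.04103; T = 5.04103/3.18439 = 1.58304…
r ≈ ln(R0)/T = ln(3.18439)/1.58304… = 0.73167… → 0.732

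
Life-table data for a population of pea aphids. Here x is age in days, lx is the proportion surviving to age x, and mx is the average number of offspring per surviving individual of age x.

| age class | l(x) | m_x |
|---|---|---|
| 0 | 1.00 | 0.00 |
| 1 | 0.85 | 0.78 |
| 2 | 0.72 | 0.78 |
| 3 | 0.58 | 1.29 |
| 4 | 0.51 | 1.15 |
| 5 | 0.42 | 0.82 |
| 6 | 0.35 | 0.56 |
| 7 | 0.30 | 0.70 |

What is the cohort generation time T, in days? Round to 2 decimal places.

3.25

lx·mx: 0, 0.663, 0.5616, 0.7482, 0.5865, 0.3444, 0.196, 0.21 → R0 = 3.3097
x·lx·mx: 0, 0.663, 1.1232, 2.2446, 2.346, 1.722, 1.176, 1.47 → Σ = 10.7448
T = 10.7448 / 3.3097 = 3.246457… → 3.25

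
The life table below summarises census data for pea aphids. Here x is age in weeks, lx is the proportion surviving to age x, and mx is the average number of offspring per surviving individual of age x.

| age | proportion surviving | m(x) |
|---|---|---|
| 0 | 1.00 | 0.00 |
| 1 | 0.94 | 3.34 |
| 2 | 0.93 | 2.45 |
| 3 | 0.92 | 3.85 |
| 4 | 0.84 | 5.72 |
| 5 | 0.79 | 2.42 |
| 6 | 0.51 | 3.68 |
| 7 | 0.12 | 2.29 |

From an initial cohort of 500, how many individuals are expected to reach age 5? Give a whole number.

395

Expected survivors = N0 · l_5 = 500 × 0.79 = 395 → 395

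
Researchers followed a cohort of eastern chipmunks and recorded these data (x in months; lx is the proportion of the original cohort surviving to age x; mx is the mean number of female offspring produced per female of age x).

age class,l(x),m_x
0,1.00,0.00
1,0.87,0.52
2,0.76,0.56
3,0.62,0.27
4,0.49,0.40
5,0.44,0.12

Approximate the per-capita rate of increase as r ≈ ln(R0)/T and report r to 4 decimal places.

0.1170

R0 = Σ lx·mx = 0 + 0.4524 + 0.4256 + 0.1674 + 0.196 + 0.0528 = 1.2942
Σ x·lx·mx = 2.8538; T = 2.8538/1.2942 = 2.20507…
r ≈ ln(R0)/T = ln(1.2942)/2.20507… = 0.116955… → 0.1170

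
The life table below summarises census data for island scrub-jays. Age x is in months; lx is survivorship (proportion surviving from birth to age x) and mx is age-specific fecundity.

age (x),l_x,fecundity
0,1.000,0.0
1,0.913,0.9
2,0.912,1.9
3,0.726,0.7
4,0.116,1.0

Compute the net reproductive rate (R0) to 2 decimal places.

lx·mx by age: 0, 0.8217, 1.7328, 0.5082, 0.116
R0 = Σ lx·mx = 3.1787 → 3.18

3.18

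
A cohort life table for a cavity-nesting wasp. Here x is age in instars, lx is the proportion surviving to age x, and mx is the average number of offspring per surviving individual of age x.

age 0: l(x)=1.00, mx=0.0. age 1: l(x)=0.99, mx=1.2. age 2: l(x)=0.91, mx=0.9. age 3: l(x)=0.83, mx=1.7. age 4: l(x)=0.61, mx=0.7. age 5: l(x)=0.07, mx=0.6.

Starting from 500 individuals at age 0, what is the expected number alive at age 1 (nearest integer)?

Expected survivors = N0 · l_1 = 500 × 0.99 = 495 → 495

495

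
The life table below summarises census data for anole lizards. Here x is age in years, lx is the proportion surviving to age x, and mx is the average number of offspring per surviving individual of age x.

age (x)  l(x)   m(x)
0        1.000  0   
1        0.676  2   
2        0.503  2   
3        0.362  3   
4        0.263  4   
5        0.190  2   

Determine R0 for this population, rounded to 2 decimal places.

4.88

lx·mx by age: 0, 1.352, 1.006, 1.086, 1.052, 0.38
R0 = Σ lx·mx = 4.876 → 4.88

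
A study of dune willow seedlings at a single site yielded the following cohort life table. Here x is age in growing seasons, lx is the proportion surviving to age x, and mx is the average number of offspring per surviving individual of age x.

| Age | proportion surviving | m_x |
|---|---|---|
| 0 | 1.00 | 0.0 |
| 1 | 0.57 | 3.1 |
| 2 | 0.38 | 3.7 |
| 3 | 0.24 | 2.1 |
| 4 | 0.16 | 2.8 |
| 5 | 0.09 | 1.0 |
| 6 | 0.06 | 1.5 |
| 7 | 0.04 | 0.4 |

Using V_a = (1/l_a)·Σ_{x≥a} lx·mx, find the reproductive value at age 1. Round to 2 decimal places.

lx·mx for x ≥ 1: 1.767, 1.406, 0.504, 0.448, 0.09, 0.09, 0.016 → sum = 4.321
V_1 = 4.321 / l_1 = 4.321 / 0.57 = 7.580702… → 7.58

7.58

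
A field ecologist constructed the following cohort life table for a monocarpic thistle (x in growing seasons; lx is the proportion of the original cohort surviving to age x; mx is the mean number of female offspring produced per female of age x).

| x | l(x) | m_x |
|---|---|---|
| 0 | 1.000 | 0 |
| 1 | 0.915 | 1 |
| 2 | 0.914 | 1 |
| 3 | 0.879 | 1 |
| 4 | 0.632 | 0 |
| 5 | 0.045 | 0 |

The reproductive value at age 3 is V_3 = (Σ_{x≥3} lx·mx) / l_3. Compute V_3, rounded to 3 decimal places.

lx·mx for x ≥ 3: 0.879, 0, 0 → sum = 0.879
V_3 = 0.879 / l_3 = 0.879 / 0.879 = 1 → 1.000

1.000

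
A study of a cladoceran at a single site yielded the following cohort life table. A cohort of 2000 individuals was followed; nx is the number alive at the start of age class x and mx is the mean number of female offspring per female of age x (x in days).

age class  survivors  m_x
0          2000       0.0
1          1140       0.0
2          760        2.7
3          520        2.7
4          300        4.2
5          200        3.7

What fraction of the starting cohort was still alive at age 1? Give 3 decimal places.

l_1 = n_1/n_0 = 1140/2000 = 0.57 → 0.570

0.570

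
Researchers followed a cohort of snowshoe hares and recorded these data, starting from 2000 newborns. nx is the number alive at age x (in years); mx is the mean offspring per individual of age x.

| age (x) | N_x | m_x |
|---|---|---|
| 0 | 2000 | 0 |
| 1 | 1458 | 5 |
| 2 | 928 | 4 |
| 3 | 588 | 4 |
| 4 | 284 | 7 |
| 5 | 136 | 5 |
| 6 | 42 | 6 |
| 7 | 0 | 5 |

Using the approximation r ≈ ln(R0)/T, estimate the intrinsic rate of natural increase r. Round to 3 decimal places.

lx = nx/n0 = nx/2000: 1, 0.729, 0.464, 0.294, 0.142, 0.068, 0.021, 0
R0 = Σ lx·mx = 0 + 3.645 + 1.856 + 1.176 + 0.994 + 0.34 + 0.126 + 0 = 8.137
Σ x·lx·mx = 17.317; T = 17.317/8.137 = 2.12818…
r ≈ ln(R0)/T = ln(8.137)/2.12818… = 0.98508… → 0.985

0.985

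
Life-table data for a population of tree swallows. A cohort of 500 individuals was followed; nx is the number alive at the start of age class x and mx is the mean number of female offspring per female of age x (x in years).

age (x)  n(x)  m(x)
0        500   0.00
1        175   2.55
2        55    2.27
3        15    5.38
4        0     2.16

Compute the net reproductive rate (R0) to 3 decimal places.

lx = nx/n0 = nx/500: 1, 0.35, 0.11, 0.03, 0
lx·mx by age: 0, 0.8925, 0.2497, 0.1614, 0
R0 = Σ lx·mx = 1.3036 → 1.304

1.304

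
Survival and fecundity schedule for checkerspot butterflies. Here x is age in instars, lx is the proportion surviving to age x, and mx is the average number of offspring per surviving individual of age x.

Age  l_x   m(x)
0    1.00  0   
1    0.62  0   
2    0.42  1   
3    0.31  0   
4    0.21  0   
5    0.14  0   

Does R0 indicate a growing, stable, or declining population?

declining

R0 = Σ lx·mx = 0 + 0 + 0.42 + 0 + 0 + 0 = 0.42
R0 < 1, so the population is declining.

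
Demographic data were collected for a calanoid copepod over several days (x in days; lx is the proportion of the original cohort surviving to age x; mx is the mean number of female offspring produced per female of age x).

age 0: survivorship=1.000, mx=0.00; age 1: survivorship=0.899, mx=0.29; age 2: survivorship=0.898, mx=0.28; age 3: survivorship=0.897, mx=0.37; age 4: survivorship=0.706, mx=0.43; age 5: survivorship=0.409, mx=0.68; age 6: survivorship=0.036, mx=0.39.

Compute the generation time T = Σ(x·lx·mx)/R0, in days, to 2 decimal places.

lx·mx: 0, 0.26071, 0.25144, 0.33189, 0.30358, 0.27812, 0.01404 → R0 = 1.43978
x·lx·mx: 0, 0.26071, 0.50288, 0.99567, 1.21432, 1.3906, 0.08424 → Σ = 4.44842
T = 4.44842 / 1.43978 = 3.089653… → 3.09

3.09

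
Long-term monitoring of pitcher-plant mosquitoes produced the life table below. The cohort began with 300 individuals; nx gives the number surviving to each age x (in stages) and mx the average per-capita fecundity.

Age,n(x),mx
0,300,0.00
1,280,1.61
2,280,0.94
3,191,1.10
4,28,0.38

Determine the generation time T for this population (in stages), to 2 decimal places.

1.77

lx = nx/n0 = nx/300: 1, 0.93333…, 0.93333…, 0.63667…, 0.09333…
lx·mx: 0, 1.502667…, 0.877333…, 0.700333…, 0.035467… → R0 = 3.1158…
x·lx·mx: 0, 1.502667…, 1.754667…, 2.101…, 0.141867… → Σ = 5.5002…
T = 5.5002… / 3.1158… = 1.765261… → 1.77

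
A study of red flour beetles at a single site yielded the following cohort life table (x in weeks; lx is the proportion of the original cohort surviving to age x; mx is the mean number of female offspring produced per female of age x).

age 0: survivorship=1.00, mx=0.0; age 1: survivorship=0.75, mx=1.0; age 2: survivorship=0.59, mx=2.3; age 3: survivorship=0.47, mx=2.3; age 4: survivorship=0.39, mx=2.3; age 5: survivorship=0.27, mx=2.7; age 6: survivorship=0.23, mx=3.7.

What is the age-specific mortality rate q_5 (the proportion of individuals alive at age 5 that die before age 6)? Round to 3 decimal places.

0.148

q_5 = (l_5 − l_6) / l_5 = (0.27 − 0.23) / 0.27
     = 0.04 / 0.27 = 0.148148… → 0.148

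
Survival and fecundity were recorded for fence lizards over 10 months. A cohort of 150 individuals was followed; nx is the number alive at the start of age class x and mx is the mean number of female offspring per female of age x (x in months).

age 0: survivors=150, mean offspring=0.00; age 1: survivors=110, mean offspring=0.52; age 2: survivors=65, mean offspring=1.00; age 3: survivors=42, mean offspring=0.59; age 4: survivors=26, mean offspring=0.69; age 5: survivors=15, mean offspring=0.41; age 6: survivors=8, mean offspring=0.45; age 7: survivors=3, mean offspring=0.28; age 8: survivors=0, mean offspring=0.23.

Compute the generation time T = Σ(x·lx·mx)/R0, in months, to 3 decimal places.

2.231

lx = nx/n0 = nx/150: 1, 0.73333…, 0.43333…, 0.28, 0.17333…, 0.1, 0.05333…, 0.02, 0
lx·mx: 0, 0.381333…, 0.433333…, 0.1652, 0.1196…, 0.041, 0.024…, 0.0056, 0 → R0 = 1.170067…
x·lx·mx: 0, 0.381333…, 0.866667…, 0.4956, 0.4784…, 0.205, 0.144…, 0.0392, 0 → Σ = 2.6102…
T = 2.6102… / 1.170067… = 2.230813… → 2.231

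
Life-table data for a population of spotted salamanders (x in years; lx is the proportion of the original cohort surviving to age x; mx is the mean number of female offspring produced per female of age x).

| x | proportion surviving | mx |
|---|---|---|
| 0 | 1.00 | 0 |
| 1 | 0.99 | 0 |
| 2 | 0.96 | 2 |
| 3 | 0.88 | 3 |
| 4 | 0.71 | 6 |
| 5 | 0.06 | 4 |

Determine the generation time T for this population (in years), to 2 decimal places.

3.31

lx·mx: 0, 0, 1.92, 2.64, 4.26, 0.24 → R0 = 9.06
x·lx·mx: 0, 0, 3.84, 7.92, 17.04, 1.2 → Σ = 30
T = 30 / 9.06 = 3.311258… → 3.31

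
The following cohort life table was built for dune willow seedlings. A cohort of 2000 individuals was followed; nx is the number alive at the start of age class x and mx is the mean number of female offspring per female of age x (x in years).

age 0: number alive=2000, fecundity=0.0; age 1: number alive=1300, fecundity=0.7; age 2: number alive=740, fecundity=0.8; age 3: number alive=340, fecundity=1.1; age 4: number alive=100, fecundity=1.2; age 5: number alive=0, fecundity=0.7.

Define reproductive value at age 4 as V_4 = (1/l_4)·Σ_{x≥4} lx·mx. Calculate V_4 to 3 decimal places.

1.200

lx = nx/n0 = nx/2000: 1, 0.65, 0.37, 0.17, 0.05, 0
lx·mx for x ≥ 4: 0.06, 0 → sum = 0.06
V_4 = 0.06 / l_4 = 0.06 / 0.05 = 1.2 → 1.200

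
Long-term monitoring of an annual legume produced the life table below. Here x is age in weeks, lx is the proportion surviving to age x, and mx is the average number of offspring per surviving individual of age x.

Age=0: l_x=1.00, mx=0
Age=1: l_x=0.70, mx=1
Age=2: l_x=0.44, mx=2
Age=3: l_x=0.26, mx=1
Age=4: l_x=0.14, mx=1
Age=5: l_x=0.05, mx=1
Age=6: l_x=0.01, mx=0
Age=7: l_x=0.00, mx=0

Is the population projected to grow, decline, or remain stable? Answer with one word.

growing

R0 = Σ lx·mx = 0 + 0.7 + 0.88 + 0.26 + 0.14 + 0.05 + 0 + 0 = 2.03
R0 > 1, so the population is growing.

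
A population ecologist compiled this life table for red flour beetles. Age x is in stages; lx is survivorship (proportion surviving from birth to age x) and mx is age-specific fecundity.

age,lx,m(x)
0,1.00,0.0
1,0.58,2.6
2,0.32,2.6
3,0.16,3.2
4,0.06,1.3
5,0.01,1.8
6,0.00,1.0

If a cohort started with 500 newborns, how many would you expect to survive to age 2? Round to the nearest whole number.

Expected survivors = N0 · l_2 = 500 × 0.32 = 160 → 160

160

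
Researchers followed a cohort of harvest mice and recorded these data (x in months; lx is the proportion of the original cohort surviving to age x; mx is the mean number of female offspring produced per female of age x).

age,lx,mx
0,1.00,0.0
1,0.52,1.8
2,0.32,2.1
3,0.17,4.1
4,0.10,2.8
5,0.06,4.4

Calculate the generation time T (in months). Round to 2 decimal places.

2.39

lx·mx: 0, 0.936, 0.672, 0.697, 0.28, 0.264 → R0 = 2.849
x·lx·mx: 0, 0.936, 1.344, 2.091, 1.12, 1.32 → Σ = 6.811
T = 6.811 / 2.849 = 2.390663… → 2.39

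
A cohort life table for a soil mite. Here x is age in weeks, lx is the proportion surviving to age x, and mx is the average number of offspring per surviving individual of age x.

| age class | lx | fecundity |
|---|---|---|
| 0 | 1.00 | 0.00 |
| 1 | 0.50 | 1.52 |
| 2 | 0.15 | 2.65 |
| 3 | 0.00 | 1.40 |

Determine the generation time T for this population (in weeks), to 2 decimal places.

lx·mx: 0, 0.76, 0.3975, 0 → R0 = 1.1575
x·lx·mx: 0, 0.76, 0.795, 0 → Σ = 1.555
T = 1.555 / 1.1575 = 1.343413… → 1.34

1.34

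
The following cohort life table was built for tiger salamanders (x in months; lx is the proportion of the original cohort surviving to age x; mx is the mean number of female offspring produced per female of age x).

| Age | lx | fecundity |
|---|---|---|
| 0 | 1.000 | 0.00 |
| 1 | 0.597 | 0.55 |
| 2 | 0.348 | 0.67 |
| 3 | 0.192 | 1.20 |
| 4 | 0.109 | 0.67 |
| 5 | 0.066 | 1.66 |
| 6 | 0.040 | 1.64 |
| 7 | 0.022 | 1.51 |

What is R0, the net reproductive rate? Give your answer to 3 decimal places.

1.073

lx·mx by age: 0, 0.32835, 0.23316, 0.2304, 0.07303, 0.10956, 0.0656, 0.03322
R0 = Σ lx·mx = 1.07332 → 1.073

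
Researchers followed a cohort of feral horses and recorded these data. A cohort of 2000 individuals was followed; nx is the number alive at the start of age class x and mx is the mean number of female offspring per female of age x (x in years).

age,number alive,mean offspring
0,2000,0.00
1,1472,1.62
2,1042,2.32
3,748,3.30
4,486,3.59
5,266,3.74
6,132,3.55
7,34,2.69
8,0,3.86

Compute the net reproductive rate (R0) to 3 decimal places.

lx = nx/n0 = nx/2000: 1, 0.736, 0.521, 0.374, 0.243, 0.133, 0.066, 0.017, 0
lx·mx by age: 0, 1.19232, 1.20872, 1.2342, 0.87237, 0.49742, 0.2343, 0.04573, 0
R0 = Σ lx·mx = 5.28506 → 5.285

5.285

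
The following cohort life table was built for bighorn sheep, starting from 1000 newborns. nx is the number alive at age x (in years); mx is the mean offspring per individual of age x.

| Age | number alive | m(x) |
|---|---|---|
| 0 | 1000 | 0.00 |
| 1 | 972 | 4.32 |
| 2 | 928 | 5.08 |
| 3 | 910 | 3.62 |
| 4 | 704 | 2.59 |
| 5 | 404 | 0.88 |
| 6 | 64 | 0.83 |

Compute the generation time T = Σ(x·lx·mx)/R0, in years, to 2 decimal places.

lx = nx/n0 = nx/1000: 1, 0.972, 0.928, 0.91, 0.704, 0.404, 0.064
lx·mx: 0, 4.19904, 4.71424, 3.2942, 1.82336, 0.35552, 0.05312 → R0 = 14.43948
x·lx·mx: 0, 4.19904, 9.42848, 9.8826, 7.29344, 1.7776, 0.31872 → Σ = 32.89988
T = 32.89988 / 14.43948 = 2.278467… → 2.28

2.28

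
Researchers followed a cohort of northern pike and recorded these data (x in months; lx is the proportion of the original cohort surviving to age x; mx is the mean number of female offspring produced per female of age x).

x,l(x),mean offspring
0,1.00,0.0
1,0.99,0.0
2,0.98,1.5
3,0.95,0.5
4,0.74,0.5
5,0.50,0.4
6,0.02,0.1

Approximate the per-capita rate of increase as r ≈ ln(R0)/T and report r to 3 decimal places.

0.339

R0 = Σ lx·mx = 0 + 0 + 1.47 + 0.475 + 0.37 + 0.2 + 0.002 = 2.517
Σ x·lx·mx = 6.857; T = 6.857/2.517 = 2.72427…
r ≈ ln(R0)/T = ln(2.517)/2.72427… = 0.33883… → 0.339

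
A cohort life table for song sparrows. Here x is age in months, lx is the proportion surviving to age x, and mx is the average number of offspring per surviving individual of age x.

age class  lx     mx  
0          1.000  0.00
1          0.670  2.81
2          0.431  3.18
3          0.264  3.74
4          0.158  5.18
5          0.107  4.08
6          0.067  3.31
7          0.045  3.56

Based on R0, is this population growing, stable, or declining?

R0 = Σ lx·mx = 0 + 1.8827 + 1.37058 + 0.98736 + 0.81844 + 0.43656 + 0.22177 + 0.1602 = 5.87761
R0 > 1, so the population is growing.

growing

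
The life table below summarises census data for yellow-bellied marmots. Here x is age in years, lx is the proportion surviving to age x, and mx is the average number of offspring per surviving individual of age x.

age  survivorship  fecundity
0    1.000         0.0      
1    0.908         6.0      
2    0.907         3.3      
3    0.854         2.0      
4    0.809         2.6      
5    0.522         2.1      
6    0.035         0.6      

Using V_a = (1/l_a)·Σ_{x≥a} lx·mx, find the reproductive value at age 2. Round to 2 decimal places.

8.73

lx·mx for x ≥ 2: 2.9931, 1.708, 2.1034, 1.0962, 0.021 → sum = 7.9217
V_2 = 7.9217 / l_2 = 7.9217 / 0.907 = 8.733958… → 8.73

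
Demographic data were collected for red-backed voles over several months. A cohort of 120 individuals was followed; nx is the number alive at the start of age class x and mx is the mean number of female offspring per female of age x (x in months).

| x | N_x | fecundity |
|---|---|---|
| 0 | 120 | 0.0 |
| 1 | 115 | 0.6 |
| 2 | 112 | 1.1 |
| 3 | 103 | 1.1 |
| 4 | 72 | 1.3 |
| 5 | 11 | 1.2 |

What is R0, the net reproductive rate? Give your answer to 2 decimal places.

lx = nx/n0 = nx/120: 1, 0.95833…, 0.93333…, 0.85833…, 0.6, 0.09167…
lx·mx by age: 0, 0.575…, 1.026667…, 0.944167…, 0.78, 0.11…
R0 = Σ lx·mx = 3.435833… → 3.44

3.44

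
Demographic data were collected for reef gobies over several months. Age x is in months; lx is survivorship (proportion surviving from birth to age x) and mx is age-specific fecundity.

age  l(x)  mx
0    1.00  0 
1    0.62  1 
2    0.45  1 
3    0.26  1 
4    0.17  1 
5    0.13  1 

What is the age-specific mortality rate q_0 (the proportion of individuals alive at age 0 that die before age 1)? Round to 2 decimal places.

q_0 = (l_0 − l_1) / l_0 = (1 − 0.62) / 1
     = 0.38 / 1 = 0.38 → 0.38

0.38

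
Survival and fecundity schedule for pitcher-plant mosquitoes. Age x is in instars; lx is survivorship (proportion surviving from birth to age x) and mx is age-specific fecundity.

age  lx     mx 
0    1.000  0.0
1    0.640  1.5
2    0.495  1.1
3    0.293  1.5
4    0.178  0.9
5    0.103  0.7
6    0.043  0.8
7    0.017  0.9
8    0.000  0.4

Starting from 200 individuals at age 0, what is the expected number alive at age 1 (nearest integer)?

128

Expected survivors = N0 · l_1 = 200 × 0.640 = 128 → 128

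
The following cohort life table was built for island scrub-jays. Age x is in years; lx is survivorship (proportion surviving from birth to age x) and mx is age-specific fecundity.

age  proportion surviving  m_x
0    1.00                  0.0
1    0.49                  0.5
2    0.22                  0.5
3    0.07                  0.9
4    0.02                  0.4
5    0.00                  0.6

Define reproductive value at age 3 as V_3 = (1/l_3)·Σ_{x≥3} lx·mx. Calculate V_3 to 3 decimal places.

1.014

lx·mx for x ≥ 3: 0.063, 0.008, 0 → sum = 0.071
V_3 = 0.071 / l_3 = 0.071 / 0.07 = 1.014286… → 1.014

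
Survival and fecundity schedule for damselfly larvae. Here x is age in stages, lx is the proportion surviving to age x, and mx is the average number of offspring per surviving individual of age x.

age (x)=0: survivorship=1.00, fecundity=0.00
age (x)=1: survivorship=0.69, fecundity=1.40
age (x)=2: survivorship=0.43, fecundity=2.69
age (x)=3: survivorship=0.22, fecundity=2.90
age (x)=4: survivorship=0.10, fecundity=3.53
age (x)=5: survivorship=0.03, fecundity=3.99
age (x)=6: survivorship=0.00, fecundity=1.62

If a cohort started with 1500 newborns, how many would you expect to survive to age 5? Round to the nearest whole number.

Expected survivors = N0 · l_5 = 1500 × 0.03 = 45 → 45

45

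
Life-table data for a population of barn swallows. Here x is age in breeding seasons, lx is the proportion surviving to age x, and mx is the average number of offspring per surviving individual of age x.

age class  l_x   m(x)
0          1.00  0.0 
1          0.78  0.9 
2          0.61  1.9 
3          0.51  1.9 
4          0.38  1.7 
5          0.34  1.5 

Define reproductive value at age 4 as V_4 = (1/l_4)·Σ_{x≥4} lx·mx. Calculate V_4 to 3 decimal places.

lx·mx for x ≥ 4: 0.646, 0.51 → sum = 1.156
V_4 = 1.156 / l_4 = 1.156 / 0.38 = 3.042105… → 3.042

3.042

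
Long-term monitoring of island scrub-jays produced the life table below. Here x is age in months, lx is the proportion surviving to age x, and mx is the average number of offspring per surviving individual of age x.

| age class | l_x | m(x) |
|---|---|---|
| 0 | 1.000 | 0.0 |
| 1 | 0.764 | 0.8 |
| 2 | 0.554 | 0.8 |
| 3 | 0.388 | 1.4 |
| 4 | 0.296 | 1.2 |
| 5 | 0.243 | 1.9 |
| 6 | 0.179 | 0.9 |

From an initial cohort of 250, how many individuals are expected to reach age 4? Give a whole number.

Expected survivors = N0 · l_4 = 250 × 0.296 = 74 → 74

74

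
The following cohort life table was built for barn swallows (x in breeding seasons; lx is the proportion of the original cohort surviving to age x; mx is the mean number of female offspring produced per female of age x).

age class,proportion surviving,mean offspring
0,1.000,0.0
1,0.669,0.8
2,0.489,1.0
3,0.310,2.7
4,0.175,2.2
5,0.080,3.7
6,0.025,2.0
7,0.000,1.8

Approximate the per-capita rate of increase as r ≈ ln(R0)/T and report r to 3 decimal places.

R0 = Σ lx·mx = 0 + 0.5352 + 0.489 + 0.837 + 0.385 + 0.296 + 0.05 + 0 = 2.5922
Σ x·lx·mx = 7.3442; T = 7.3442/2.5922 = 2.83319…
r ≈ ln(R0)/T = ln(2.5922)/2.83319… = 0.3362… → 0.336

0.336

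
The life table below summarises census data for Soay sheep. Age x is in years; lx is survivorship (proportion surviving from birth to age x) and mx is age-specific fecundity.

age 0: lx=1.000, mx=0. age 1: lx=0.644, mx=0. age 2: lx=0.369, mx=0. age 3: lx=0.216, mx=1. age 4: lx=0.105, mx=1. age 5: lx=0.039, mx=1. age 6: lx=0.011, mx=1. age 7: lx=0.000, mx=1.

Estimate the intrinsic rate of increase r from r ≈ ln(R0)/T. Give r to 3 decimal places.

-0.277

R0 = Σ lx·mx = 0 + 0 + 0 + 0.216 + 0.105 + 0.039 + 0.011 + 0 = 0.371
Σ x·lx·mx = 1.329; T = 1.329/0.371 = 3.58221…
r ≈ ln(R0)/T = ln(0.371)/3.58221… = -0.2768… → -0.277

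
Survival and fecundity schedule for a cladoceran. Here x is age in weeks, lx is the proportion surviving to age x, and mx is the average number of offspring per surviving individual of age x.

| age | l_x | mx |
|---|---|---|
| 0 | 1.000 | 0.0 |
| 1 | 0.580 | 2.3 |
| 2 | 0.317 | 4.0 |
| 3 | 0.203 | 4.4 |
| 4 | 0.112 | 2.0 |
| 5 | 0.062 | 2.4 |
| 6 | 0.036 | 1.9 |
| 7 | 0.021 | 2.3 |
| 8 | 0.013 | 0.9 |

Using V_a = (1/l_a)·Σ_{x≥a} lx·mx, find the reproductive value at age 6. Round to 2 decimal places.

lx·mx for x ≥ 6: 0.0684, 0.0483, 0.0117 → sum = 0.1284
V_6 = 0.1284 / l_6 = 0.1284 / 0.036 = 3.566667… → 3.57

3.57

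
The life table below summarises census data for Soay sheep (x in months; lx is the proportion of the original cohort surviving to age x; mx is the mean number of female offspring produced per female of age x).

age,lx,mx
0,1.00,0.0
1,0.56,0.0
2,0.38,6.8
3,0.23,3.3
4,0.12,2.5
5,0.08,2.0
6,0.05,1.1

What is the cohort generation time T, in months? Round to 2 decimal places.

lx·mx: 0, 0, 2.584, 0.759, 0.3, 0.16, 0.055 → R0 = 3.858
x·lx·mx: 0, 0, 5.168, 2.277, 1.2, 0.8, 0.33 → Σ = 9.775
T = 9.775 / 3.858 = 2.533696… → 2.53

2.53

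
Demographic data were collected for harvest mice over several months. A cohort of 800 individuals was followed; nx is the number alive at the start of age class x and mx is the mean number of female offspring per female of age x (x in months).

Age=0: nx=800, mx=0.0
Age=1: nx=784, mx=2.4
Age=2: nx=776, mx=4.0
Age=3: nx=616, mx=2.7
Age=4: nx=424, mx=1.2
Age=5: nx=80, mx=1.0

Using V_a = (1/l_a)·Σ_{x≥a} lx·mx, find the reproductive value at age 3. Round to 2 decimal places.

3.66

lx = nx/n0 = nx/800: 1, 0.98, 0.97, 0.77, 0.53, 0.1
lx·mx for x ≥ 3: 2.079, 0.636, 0.1 → sum = 2.815
V_3 = 2.815 / l_3 = 2.815 / 0.77 = 3.655844… → 3.66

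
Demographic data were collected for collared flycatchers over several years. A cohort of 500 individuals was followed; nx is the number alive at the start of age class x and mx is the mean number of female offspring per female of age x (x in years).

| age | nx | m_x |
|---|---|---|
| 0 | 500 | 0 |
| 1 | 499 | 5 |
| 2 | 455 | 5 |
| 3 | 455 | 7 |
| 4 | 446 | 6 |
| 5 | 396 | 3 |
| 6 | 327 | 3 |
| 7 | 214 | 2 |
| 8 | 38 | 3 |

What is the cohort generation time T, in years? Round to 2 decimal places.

lx = nx/n0 = nx/500: 1, 0.998, 0.91, 0.91, 0.892, 0.792, 0.654, 0.428, 0.076
lx·mx: 0, 4.99, 4.55, 6.37, 5.352, 2.376, 1.962, 0.856, 0.228 → R0 = 26.684
x·lx·mx: 0, 4.99, 9.1, 19.11, 21.408, 11.88, 11.772, 5.992, 1.824 → Σ = 86.076
T = 86.076 / 26.684 = 3.225753… → 3.23

3.23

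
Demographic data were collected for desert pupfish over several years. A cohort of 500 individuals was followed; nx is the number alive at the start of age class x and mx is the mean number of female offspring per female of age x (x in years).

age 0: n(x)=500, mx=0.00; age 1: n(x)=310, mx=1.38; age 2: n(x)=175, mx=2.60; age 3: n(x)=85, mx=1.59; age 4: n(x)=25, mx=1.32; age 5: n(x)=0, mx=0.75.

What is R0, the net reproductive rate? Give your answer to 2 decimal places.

2.10

lx = nx/n0 = nx/500: 1, 0.62, 0.35, 0.17, 0.05, 0
lx·mx by age: 0, 0.8556, 0.91, 0.2703, 0.066, 0
R0 = Σ lx·mx = 2.1019 → 2.10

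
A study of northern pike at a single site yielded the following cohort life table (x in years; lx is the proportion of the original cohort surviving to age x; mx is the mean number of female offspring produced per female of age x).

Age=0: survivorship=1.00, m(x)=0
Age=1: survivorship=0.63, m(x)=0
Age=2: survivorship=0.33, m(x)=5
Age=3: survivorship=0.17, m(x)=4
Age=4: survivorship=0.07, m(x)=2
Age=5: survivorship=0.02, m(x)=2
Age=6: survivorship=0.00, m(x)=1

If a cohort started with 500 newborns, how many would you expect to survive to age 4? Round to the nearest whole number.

35

Expected survivors = N0 · l_4 = 500 × 0.07 = 35 → 35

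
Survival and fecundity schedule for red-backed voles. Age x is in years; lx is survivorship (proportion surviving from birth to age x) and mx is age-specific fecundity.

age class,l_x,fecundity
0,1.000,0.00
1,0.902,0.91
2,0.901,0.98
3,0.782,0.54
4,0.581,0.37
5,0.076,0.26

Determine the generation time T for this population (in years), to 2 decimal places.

2.04

lx·mx: 0, 0.82082, 0.88298, 0.42228, 0.21497, 0.01976 → R0 = 2.36081
x·lx·mx: 0, 0.82082, 1.76596, 1.26684, 0.85988, 0.0988 → Σ = 4.8123
T = 4.8123 / 2.36081 = 2.038411… → 2.04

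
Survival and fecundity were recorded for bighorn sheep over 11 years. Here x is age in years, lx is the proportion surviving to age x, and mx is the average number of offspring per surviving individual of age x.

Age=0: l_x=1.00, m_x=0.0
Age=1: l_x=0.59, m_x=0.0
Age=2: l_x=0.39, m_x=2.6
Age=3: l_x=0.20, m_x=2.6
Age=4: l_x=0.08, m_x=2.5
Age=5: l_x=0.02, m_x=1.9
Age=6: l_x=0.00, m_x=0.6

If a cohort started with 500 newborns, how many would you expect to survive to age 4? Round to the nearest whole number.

Expected survivors = N0 · l_4 = 500 × 0.08 = 40 → 40

40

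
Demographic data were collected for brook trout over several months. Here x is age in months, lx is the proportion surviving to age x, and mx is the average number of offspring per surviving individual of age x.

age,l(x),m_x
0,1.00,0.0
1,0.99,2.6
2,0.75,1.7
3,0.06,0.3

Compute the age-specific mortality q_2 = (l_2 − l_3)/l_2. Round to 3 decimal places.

q_2 = (l_2 − l_3) / l_2 = (0.75 − 0.06) / 0.75
     = 0.69 / 0.75 = 0.92 → 0.920

0.920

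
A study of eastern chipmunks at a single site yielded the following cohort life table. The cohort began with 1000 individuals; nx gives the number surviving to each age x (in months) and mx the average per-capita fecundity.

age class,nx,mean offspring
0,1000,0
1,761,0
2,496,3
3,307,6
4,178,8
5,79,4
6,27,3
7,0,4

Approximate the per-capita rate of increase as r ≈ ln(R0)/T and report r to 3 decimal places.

lx = nx/n0 = nx/1000: 1, 0.761, 0.496, 0.307, 0.178, 0.079, 0.027, 0
R0 = Σ lx·mx = 0 + 0 + 1.488 + 1.842 + 1.424 + 0.316 + 0.081 + 0 = 5.151
Σ x·lx·mx = 16.264; T = 16.264/5.151 = 3.15745…
r ≈ ln(R0)/T = ln(5.151)/3.15745… = 0.51915… → 0.519

0.519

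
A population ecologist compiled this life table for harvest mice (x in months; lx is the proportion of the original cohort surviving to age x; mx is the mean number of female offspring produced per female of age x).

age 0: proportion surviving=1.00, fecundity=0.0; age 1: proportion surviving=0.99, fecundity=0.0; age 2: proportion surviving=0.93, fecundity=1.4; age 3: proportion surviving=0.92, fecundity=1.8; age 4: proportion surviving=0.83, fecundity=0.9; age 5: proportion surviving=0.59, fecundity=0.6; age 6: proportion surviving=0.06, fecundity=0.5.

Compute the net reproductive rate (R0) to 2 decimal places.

lx·mx by age: 0, 0, 1.302, 1.656, 0.747, 0.354, 0.03
R0 = Σ lx·mx = 4.089 → 4.09

4.09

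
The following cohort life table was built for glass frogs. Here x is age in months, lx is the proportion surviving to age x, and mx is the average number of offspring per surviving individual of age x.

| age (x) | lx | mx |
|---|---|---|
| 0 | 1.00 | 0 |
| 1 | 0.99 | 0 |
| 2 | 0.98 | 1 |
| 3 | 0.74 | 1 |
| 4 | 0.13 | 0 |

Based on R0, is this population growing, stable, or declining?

growing

R0 = Σ lx·mx = 0 + 0 + 0.98 + 0.74 + 0 = 1.72
R0 > 1, so the population is growing.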